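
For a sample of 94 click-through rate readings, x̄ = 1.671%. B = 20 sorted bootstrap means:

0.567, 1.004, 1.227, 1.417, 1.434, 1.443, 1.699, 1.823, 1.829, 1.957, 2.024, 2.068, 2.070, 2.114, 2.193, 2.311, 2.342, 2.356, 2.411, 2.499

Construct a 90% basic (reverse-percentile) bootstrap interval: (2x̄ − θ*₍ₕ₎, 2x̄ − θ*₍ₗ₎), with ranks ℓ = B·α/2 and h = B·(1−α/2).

Percentile endpoints at ranks 1 and 19: θ*₍1₎ = 0.567, θ*₍19₎ = 2.411.
Basic interval reflects these around x̄:
  lower = 2 × 1.671 − 2.411 = 0.931
  upper = 2 × 1.671 − 0.567 = 2.775

(0.931, 2.775)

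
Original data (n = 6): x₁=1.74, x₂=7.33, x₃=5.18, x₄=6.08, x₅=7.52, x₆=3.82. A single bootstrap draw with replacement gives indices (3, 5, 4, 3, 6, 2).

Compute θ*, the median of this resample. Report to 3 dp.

θ* = 5.630

Resample values: 5.18, 7.52, 6.08, 5.18, 3.82, 7.33.
Sorted: 3.82, 5.18, 5.18, 6.08, 7.33, 7.52
Median = average of the two middle values = 5.630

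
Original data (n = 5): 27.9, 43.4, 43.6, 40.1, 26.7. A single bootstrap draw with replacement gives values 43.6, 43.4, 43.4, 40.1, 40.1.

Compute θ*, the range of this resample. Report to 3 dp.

Range = 43.6 − 40.1 = 3.500

θ* = 3.500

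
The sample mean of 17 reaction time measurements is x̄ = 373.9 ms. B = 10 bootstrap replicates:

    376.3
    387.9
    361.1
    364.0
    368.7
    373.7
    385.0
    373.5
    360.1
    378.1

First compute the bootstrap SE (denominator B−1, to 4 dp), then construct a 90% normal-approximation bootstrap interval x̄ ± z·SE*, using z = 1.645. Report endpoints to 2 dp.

(358.29, 389.51)

Mean of replicates = 372.8400; sum of squared deviations = 810.9040; SE* = √(810.9040/9) = 9.4921
Margin = 1.645 × 9.4921 = 15.615
Interval: 373.9 ± 15.615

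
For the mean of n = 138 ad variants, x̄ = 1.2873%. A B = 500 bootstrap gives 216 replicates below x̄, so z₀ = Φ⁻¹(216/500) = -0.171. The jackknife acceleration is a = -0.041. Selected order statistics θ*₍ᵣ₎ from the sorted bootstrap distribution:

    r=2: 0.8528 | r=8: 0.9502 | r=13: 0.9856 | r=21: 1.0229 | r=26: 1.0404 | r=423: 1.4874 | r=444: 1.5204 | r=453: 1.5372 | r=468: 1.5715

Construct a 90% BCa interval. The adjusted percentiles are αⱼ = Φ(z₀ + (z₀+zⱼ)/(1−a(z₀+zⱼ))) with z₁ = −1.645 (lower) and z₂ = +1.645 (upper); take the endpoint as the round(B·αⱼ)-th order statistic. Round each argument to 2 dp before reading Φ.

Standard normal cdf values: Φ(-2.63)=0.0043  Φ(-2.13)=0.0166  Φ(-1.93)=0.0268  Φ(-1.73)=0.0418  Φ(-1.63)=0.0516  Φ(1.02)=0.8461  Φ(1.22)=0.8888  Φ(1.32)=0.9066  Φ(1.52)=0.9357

(0.9502, 1.5204)

Lower: z₀ + z₁ = -0.171 + (-1.645) = -1.816; 1 − a(z₀+z₁) = 1 − (-0.041)(-1.816) = 0.9255; argument = -0.171 + (-1.816)/0.9255 = -2.1331 → -2.13.
α₁ = Φ(-2.13) = 0.0166; rank = round(500 × 0.0166) = 8; θ*₍8₎ = 0.9502.
Upper: z₀ + z₂ = 1.474; 1 − a(z₀+z₂) = 1.0604; argument = 1.2190 → 1.22; α₂ = 0.8888; rank = 444; θ*₍444₎ = 1.5204.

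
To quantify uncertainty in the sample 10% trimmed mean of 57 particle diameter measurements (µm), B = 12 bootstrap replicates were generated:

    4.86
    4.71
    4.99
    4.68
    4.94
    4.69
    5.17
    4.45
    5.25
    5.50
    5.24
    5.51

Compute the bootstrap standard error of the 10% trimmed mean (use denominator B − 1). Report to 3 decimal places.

Bootstrap SE is the standard deviation of the 12 replicate 10% trimmed means.
Mean of replicates: (4.86 + 4.71 + 4.99 + 4.68 + 4.94 + 4.69 + 5.17 + 4.45 + 5.25 + 5.50 + 5.24 + 5.51) / 12 = 59.9900 / 12 = 4.9992
Sum of squared deviations: (−0.1392)² + (−0.2892)² + (−0.0092)² + (−0.3192)² + (−0.0592)² + (−0.3092)² + (+0.1708)² + (−0.5492)² + (+0.2508)² + (+0.5008)² + (+0.2408)² + (+0.5108)² = 1.2675
Variance = 1.2675 / 11 = 0.1152
SE* = √0.1152

SE* = 0.339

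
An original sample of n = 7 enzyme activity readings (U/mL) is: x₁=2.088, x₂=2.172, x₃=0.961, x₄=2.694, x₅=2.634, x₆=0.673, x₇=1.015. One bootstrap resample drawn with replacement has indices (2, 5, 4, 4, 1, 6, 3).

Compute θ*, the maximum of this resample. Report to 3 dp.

Resample values: 2.172, 2.634, 2.694, 2.694, 2.088, 0.673, 0.961.
Maximum = 2.694

θ* = 2.694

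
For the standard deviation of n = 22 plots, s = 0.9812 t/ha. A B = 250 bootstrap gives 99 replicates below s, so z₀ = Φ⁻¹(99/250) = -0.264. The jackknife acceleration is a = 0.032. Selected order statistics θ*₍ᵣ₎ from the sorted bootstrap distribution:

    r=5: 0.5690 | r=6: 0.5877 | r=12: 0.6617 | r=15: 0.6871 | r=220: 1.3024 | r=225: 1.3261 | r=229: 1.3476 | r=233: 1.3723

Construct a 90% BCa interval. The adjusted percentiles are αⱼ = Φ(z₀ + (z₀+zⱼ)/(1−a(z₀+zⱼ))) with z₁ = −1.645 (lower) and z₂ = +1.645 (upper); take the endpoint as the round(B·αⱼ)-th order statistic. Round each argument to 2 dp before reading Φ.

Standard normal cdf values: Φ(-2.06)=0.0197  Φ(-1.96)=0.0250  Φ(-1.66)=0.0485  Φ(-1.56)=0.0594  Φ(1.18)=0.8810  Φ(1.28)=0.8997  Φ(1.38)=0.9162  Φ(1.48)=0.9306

(0.5690, 1.3024)

Lower: z₀ + z₁ = -0.264 + (-1.645) = -1.909; 1 − a(z₀+z₁) = 1 − (0.032)(-1.909) = 1.0611; argument = -0.264 + (-1.909)/1.0611 = -2.0631 → -2.06.
α₁ = Φ(-2.06) = 0.0197; rank = round(250 × 0.0197) = 5; θ*₍5₎ = 0.5690.
Upper: z₀ + z₂ = 1.381; 1 − a(z₀+z₂) = 0.9558; argument = 1.1809 → 1.18; α₂ = 0.8810; rank = 220; θ*₍220₎ = 1.3024.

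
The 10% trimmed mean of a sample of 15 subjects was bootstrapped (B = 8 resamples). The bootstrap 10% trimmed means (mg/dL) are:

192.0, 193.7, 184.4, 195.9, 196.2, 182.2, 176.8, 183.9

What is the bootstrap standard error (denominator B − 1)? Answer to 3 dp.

Bootstrap SE is the standard deviation of the 8 replicate 10% trimmed means.
Mean of replicates: (192.0 + 193.7 + 184.4 + 195.9 + 196.2 + 182.2 + 176.8 + 183.9) / 8 = 1505.1000 / 8 = 188.1375
Sum of squared deviations: (+3.8625)² + (+5.5625)² + (−3.7375)² + (+7.7625)² + (+8.0625)² + (−5.9375)² + (−11.3375)² + (−4.2375)² = 366.8387
Variance = 366.8387 / 7 = 52.4055
SE* = √52.4055

SE* = 7.239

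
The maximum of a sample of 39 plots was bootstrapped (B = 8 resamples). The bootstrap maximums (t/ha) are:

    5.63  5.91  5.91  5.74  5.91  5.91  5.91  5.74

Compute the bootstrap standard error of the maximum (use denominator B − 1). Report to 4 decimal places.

SE* = 0.1122

Bootstrap SE is the standard deviation of the 8 replicate maximums.
Mean of replicates: (5.63 + 5.91 + 5.91 + 5.74 + 5.91 + 5.91 + 5.91 + 5.74) / 8 = 46.66000 / 8 = 5.83250
Sum of squared deviations: (−0.20250)² + (+0.07750)² + (+0.07750)² + (−0.09250)² + (+0.07750)² + (+0.07750)² + (+0.07750)² + (−0.09250)² = 0.08815
Variance = 0.08815 / 7 = 0.01259
SE* = √0.01259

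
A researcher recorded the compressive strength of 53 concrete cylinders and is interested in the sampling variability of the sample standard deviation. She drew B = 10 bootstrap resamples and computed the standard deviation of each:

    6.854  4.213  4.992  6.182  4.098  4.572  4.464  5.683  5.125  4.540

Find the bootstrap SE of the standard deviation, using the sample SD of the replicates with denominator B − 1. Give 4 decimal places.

SE* = 0.9055

Bootstrap SE is the standard deviation of the 10 replicate standard deviations.
Mean of replicates: (6.854 + 4.213 + 4.992 + 6.182 + 4.098 + 4.572 + 4.464 + 5.683 + 5.125 + 4.540) / 10 = 50.72300 / 10 = 5.07230
Sum of squared deviations: (+1.78170)² + (−0.85930)² + (−0.08030)² + (+1.10970)² + (−0.97430)² + (−0.50030)² + (−0.60830)² + (+0.61070)² + (+0.05270)² + (−0.53230)² = 7.37940
Variance = 7.37940 / 9 = 0.81993
SE* = √0.81993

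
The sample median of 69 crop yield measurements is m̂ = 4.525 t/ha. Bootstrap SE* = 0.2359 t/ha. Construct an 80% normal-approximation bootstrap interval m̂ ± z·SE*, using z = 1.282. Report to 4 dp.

Margin = 1.282 × 0.2359 = 0.30242
Interval: 4.525 ± 0.30242

(4.2226, 4.8274)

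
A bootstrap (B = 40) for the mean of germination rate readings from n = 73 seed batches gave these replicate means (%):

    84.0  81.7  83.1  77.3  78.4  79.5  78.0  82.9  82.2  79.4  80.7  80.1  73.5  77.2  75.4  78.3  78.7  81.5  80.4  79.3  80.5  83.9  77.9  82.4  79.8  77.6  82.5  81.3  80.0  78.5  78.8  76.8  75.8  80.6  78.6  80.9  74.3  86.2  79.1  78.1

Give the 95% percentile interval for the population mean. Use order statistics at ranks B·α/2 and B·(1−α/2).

Sorted replicates: 73.5, 74.3, 75.4, 75.8, 76.8, 77.2, 77.3, 77.6, 77.9, 78.0, 78.1, 78.3, 78.4, 78.5, 78.6, 78.7, 78.8, 79.1, 79.3, 79.4, 79.5, 79.8, 80.0, 80.1, 80.4, 80.5, 80.6, 80.7, 80.9, 81.3, 81.5, 81.7, 82.2, 82.4, 82.5, 82.9, 83.1, 83.9, 84.0, 86.2
α = 0.05; lower rank = 40 × 0.025 = 1; upper rank = 40 × 0.975 = 39.
The 1st smallest replicate is 73.5; the 39th is 84.0.

(73.5, 84.0)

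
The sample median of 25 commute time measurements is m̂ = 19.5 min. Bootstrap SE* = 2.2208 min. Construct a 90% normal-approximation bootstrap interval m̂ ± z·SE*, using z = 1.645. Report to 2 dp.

(15.85, 23.15)

Margin = 1.645 × 2.2208 = 3.653
Interval: 19.5 ± 3.653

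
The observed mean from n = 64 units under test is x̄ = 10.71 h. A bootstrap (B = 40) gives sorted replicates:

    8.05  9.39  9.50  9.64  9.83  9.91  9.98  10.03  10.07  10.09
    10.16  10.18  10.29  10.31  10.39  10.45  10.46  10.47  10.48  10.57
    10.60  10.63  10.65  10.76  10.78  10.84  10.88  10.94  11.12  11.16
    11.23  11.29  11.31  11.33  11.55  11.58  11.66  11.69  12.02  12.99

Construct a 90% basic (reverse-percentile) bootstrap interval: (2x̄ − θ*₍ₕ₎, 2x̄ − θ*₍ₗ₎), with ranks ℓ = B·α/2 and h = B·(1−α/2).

Percentile endpoints at ranks 2 and 38: θ*₍2₎ = 9.39, θ*₍38₎ = 11.69.
Basic interval reflects these around x̄:
  lower = 2 × 10.71 − 11.69 = 9.73
  upper = 2 × 10.71 − 9.39 = 12.03

(9.73, 12.03)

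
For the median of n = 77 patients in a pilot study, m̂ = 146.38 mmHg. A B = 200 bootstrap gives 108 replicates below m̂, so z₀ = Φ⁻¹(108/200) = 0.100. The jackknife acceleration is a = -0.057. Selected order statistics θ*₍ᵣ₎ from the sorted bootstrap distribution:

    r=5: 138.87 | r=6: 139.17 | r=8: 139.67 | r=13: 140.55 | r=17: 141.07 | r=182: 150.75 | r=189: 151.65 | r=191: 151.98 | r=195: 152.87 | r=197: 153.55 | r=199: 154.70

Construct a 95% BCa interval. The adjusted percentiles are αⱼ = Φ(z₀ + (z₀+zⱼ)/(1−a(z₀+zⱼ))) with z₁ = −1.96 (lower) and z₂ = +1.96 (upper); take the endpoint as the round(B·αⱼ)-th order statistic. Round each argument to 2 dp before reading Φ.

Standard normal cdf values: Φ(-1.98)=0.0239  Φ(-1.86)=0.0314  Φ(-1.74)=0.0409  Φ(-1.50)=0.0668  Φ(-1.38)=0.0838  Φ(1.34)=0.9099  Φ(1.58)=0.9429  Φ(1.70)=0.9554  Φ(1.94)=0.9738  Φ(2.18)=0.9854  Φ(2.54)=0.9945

Lower: z₀ + z₁ = 0.100 + (-1.960) = -1.860; 1 − a(z₀+z₁) = 1 − (-0.057)(-1.860) = 0.8940; argument = 0.100 + (-1.860)/0.8940 = -1.9806 → -1.98.
α₁ = Φ(-1.98) = 0.0239; rank = round(200 × 0.0239) = 5; θ*₍5₎ = 138.87.
Upper: z₀ + z₂ = 2.060; 1 − a(z₀+z₂) = 1.1174; argument = 1.9435 → 1.94; α₂ = 0.9738; rank = 195; θ*₍195₎ = 152.87.

(138.87, 152.87)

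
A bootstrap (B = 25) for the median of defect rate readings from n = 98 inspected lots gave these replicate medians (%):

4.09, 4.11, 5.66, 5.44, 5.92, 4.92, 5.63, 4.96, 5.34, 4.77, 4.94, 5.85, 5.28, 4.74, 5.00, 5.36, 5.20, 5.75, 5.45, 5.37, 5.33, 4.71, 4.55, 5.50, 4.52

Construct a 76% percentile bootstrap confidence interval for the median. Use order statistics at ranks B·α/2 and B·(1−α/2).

(4.52, 5.66)

Sorted replicates: 4.09, 4.11, 4.52, 4.55, 4.71, 4.74, 4.77, 4.92, 4.94, 4.96, 5.00, 5.20, 5.28, 5.33, 5.34, 5.36, 5.37, 5.44, 5.45, 5.50, 5.63, 5.66, 5.75, 5.85, 5.92
α = 0.24; lower rank = 25 × 0.120 = 3; upper rank = 25 × 0.880 = 22.
The 3rd smallest replicate is 4.52; the 22nd is 5.66.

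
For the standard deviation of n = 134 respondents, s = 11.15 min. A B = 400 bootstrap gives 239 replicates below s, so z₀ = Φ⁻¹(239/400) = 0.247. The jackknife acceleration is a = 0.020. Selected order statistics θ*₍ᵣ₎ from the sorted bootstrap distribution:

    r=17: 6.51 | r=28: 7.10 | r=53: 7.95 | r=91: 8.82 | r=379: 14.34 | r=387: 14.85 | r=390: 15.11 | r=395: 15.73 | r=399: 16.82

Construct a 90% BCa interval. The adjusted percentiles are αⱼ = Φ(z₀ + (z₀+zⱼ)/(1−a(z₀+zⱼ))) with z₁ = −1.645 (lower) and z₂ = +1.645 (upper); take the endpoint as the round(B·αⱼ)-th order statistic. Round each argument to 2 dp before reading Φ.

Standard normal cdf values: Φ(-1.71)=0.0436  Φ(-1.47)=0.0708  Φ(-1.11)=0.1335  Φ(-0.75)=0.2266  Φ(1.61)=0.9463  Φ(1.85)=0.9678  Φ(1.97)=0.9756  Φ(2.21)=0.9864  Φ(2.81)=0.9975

(7.95, 15.73)

Lower: z₀ + z₁ = 0.247 + (-1.645) = -1.398; 1 − a(z₀+z₁) = 1 − (0.020)(-1.398) = 1.0280; argument = 0.247 + (-1.398)/1.0280 = -1.1130 → -1.11.
α₁ = Φ(-1.11) = 0.1335; rank = round(400 × 0.1335) = 53; θ*₍53₎ = 7.95.
Upper: z₀ + z₂ = 1.892; 1 − a(z₀+z₂) = 0.9622; argument = 2.2134 → 2.21; α₂ = 0.9864; rank = 395; θ*₍395₎ = 15.73.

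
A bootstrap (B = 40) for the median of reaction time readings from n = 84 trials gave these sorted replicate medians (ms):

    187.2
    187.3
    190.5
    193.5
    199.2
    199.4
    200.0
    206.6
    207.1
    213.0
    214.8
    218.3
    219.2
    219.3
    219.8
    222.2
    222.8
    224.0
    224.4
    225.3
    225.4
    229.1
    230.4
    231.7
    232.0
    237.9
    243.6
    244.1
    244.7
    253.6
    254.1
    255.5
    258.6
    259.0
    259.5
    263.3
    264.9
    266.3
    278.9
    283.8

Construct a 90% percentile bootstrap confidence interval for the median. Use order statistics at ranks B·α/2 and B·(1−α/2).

α = 0.10; lower rank = 40 × 0.050 = 2; upper rank = 40 × 0.950 = 38.
The 2nd smallest replicate is 187.3; the 38th is 266.3.

(187.3, 266.3)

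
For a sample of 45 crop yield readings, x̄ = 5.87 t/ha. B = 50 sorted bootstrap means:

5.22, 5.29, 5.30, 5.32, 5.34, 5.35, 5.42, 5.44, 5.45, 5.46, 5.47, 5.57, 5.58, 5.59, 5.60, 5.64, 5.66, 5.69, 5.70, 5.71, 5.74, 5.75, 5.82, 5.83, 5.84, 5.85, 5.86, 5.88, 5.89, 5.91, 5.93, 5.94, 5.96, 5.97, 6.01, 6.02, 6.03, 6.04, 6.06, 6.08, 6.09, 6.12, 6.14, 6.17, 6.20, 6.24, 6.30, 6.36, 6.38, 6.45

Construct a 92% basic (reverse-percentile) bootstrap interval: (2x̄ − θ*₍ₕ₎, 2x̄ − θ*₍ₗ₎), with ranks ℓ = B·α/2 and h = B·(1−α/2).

Percentile endpoints at ranks 2 and 48: θ*₍2₎ = 5.29, θ*₍48₎ = 6.36.
Basic interval reflects these around x̄:
  lower = 2 × 5.87 − 6.36 = 5.38
  upper = 2 × 5.87 − 5.29 = 6.45

(5.38, 6.45)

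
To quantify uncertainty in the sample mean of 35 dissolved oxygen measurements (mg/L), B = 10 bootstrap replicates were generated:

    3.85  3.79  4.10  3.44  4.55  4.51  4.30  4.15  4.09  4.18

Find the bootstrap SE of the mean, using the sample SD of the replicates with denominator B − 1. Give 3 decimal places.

SE* = 0.336

Bootstrap SE is the standard deviation of the 10 replicate means.
Mean of replicates: (3.85 + 3.79 + 4.10 + 3.44 + 4.55 + 4.51 + 4.30 + 4.15 + 4.09 + 4.18) / 10 = 40.9600 / 10 = 4.0960
Sum of squared deviations: (−0.2460)² + (−0.3060)² + (+0.0040)² + (−0.6560)² + (+0.4540)² + (+0.4140)² + (+0.2040)² + (+0.0540)² + (−0.0060)² + (+0.0840)² = 1.0136
Variance = 1.0136 / 9 = 0.1126
SE* = √0.1126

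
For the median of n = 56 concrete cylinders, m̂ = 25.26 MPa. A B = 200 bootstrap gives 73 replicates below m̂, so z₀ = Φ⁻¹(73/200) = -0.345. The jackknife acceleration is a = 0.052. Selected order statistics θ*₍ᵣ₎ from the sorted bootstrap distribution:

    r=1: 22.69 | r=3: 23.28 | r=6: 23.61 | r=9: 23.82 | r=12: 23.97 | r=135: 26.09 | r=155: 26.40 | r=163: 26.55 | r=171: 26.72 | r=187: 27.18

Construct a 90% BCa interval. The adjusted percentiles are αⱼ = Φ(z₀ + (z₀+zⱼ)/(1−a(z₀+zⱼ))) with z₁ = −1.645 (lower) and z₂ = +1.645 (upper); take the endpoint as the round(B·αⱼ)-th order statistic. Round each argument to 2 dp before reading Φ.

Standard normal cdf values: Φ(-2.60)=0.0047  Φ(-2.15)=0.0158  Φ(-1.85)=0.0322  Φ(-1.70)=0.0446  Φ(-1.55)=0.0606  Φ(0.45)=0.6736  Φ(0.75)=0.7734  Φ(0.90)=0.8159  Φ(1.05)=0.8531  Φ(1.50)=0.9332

Lower: z₀ + z₁ = -0.345 + (-1.645) = -1.990; 1 − a(z₀+z₁) = 1 − (0.052)(-1.990) = 1.1035; argument = -0.345 + (-1.990)/1.1035 = -2.1484 → -2.15.
α₁ = Φ(-2.15) = 0.0158; rank = round(200 × 0.0158) = 3; θ*₍3₎ = 23.28.
Upper: z₀ + z₂ = 1.300; 1 − a(z₀+z₂) = 0.9324; argument = 1.0493 → 1.05; α₂ = 0.8531; rank = 171; θ*₍171₎ = 26.72.

(23.28, 26.72)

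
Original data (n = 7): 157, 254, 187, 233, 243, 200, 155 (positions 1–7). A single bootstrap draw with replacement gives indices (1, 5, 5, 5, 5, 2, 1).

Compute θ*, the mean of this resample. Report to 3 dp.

θ* = 220.000

Resample values: 157, 243, 243, 243, 243, 254, 157.
Mean = (157 + 243 + 243 + 243 + 243 + 254 + 157) / 7 = 1540.0 / 7 = 220.000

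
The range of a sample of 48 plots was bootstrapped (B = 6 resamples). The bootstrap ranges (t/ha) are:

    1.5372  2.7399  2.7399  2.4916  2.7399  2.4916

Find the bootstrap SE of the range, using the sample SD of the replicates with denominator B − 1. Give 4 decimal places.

Bootstrap SE is the standard deviation of the 6 replicate ranges.
Mean of replicates: (1.5372 + 2.7399 + 2.7399 + 2.4916 + 2.7399 + 2.4916) / 6 = 14.74010 / 6 = 2.45668
Sum of squared deviations: (−0.91948)² + (+0.28322)² + (+0.28322)² + (+0.03492)² + (+0.28322)² + (+0.03492)² = 1.08852
Variance = 1.08852 / 5 = 0.21770
SE* = √0.21770

SE* = 0.4666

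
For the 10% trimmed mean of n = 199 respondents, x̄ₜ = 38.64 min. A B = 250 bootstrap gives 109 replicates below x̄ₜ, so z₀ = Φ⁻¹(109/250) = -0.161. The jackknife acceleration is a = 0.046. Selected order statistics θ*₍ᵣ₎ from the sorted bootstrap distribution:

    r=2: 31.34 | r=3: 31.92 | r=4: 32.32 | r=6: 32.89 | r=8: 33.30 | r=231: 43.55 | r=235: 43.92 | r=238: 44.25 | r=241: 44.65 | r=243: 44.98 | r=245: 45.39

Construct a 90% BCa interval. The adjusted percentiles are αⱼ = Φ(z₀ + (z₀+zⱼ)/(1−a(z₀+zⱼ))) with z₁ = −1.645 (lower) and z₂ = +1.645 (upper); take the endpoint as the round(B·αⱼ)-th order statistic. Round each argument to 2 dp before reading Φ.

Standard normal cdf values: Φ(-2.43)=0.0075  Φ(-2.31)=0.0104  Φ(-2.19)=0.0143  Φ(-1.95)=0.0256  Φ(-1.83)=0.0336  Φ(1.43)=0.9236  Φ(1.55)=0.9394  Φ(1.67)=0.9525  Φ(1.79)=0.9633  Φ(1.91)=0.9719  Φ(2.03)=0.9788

Lower: z₀ + z₁ = -0.161 + (-1.645) = -1.806; 1 − a(z₀+z₁) = 1 − (0.046)(-1.806) = 1.0831; argument = -0.161 + (-1.806)/1.0831 = -1.8285 → -1.83.
α₁ = Φ(-1.83) = 0.0336; rank = round(250 × 0.0336) = 8; θ*₍8₎ = 33.30.
Upper: z₀ + z₂ = 1.484; 1 − a(z₀+z₂) = 0.9317; argument = 1.4317 → 1.43; α₂ = 0.9236; rank = 231; θ*₍231₎ = 43.55.

(33.30, 43.55)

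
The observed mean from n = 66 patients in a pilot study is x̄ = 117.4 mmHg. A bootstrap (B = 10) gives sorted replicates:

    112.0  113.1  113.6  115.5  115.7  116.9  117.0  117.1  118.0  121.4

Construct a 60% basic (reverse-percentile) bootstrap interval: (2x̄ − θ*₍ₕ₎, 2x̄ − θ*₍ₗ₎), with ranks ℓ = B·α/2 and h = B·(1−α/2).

Percentile endpoints at ranks 2 and 8: θ*₍2₎ = 113.1, θ*₍8₎ = 117.1.
Basic interval reflects these around x̄:
  lower = 2 × 117.4 − 117.1 = 117.7
  upper = 2 × 117.4 − 113.1 = 121.7

(117.7, 121.7)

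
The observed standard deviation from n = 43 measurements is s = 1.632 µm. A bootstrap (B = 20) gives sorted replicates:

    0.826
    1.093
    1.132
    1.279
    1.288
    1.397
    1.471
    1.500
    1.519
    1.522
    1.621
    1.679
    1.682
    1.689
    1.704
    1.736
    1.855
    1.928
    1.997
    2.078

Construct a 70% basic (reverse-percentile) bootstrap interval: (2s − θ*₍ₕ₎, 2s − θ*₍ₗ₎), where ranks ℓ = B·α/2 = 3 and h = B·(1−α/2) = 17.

Percentile endpoints at ranks 3 and 17: θ*₍3₎ = 1.132, θ*₍17₎ = 1.855.
Basic interval reflects these around s:
  lower = 2 × 1.632 − 1.855 = 1.409
  upper = 2 × 1.632 − 1.132 = 2.132

(1.409, 2.132)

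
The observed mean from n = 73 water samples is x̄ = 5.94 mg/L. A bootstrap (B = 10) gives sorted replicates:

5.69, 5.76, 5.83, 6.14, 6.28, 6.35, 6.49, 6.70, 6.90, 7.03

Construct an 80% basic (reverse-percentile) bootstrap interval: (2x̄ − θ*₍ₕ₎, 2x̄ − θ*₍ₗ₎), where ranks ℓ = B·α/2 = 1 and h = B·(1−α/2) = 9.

(4.98, 6.19)

Percentile endpoints at ranks 1 and 9: θ*₍1₎ = 5.69, θ*₍9₎ = 6.90.
Basic interval reflects these around x̄:
  lower = 2 × 5.94 − 6.90 = 4.98
  upper = 2 × 5.94 − 5.69 = 6.19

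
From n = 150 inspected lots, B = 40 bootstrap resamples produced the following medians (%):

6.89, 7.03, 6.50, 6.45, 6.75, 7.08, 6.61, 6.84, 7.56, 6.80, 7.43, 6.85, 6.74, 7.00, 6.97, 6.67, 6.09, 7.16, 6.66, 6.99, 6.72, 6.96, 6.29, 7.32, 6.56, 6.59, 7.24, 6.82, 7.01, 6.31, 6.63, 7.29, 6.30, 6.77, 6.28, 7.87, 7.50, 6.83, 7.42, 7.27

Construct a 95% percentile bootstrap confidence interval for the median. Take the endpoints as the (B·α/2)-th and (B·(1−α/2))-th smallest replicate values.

(6.09, 7.56)

Sorted replicates: 6.09, 6.28, 6.29, 6.30, 6.31, 6.45, 6.50, 6.56, 6.59, 6.61, 6.63, 6.66, 6.67, 6.72, 6.74, 6.75, 6.77, 6.80, 6.82, 6.83, 6.84, 6.85, 6.89, 6.96, 6.97, 6.99, 7.00, 7.01, 7.03, 7.08, 7.16, 7.24, 7.27, 7.29, 7.32, 7.42, 7.43, 7.50, 7.56, 7.87
α = 0.05; lower rank = 40 × 0.025 = 1; upper rank = 40 × 0.975 = 39.
The 1st smallest replicate is 6.09; the 39th is 7.56.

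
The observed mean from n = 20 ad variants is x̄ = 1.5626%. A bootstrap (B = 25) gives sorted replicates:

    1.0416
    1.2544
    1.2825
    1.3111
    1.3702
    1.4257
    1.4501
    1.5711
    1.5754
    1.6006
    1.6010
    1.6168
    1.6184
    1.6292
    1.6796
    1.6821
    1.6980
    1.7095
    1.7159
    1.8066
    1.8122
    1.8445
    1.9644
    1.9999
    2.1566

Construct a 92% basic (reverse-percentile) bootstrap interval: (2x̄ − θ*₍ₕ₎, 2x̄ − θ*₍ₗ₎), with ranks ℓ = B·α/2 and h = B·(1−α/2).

Percentile endpoints at ranks 1 and 24: θ*₍1₎ = 1.0416, θ*₍24₎ = 1.9999.
Basic interval reflects these around x̄:
  lower = 2 × 1.5626 − 1.9999 = 1.1253
  upper = 2 × 1.5626 − 1.0416 = 2.0836

(1.1253, 2.0836)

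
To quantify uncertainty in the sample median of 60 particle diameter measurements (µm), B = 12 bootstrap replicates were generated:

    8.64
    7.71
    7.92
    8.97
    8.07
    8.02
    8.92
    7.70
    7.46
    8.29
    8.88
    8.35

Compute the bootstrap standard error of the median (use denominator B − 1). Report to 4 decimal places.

Bootstrap SE is the standard deviation of the 12 replicate medians.
Mean of replicates: (8.64 + 7.71 + 7.92 + 8.97 + 8.07 + 8.02 + 8.92 + 7.70 + 7.46 + 8.29 + 8.88 + 8.35) / 12 = 98.93000 / 12 = 8.24417
Sum of squared deviations: (+0.39583)² + (−0.53417)² + (−0.32417)² + (+0.72583)² + (−0.17417)² + (−0.22417)² + (+0.67583)² + (−0.54417)² + (−0.78417)² + (+0.04583)² + (+0.63583)² + (+0.10583)² = 2.93989
Variance = 2.93989 / 11 = 0.26726
SE* = √0.26726

SE* = 0.5170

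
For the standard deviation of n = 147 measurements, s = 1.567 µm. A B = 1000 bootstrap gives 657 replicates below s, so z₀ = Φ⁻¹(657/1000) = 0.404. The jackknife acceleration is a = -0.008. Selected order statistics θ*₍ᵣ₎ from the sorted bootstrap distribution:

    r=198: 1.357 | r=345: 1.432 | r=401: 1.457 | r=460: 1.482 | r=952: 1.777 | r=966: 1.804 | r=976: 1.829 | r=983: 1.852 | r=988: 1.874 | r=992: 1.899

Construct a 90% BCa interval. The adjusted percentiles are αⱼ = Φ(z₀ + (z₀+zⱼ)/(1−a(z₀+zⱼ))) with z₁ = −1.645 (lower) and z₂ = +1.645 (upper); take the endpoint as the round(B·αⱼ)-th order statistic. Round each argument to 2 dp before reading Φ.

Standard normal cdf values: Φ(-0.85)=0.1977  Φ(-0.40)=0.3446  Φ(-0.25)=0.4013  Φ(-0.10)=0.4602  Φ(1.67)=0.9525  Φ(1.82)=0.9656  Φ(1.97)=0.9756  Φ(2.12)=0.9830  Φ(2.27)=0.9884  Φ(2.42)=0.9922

(1.357, 1.899)

Lower: z₀ + z₁ = 0.404 + (-1.645) = -1.241; 1 − a(z₀+z₁) = 1 − (-0.008)(-1.241) = 0.9901; argument = 0.404 + (-1.241)/0.9901 = -0.8494 → -0.85.
α₁ = Φ(-0.85) = 0.1977; rank = round(1000 × 0.1977) = 198; θ*₍198₎ = 1.357.
Upper: z₀ + z₂ = 2.049; 1 − a(z₀+z₂) = 1.0164; argument = 2.4200 → 2.42; α₂ = 0.9922; rank = 992; θ*₍992₎ = 1.899.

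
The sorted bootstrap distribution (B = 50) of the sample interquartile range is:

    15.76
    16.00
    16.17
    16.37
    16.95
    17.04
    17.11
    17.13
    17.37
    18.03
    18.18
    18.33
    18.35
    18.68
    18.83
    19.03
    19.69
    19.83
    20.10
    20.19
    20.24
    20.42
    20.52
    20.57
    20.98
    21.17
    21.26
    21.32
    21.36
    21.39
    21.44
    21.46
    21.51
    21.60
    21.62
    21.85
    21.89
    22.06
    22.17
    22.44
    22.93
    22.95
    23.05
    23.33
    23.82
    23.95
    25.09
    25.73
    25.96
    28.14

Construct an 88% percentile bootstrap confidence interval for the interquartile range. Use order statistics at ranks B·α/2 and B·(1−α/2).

α = 0.12; lower rank = 50 × 0.060 = 3; upper rank = 50 × 0.940 = 47.
The 3rd smallest replicate is 16.17; the 47th is 25.09.

(16.17, 25.09)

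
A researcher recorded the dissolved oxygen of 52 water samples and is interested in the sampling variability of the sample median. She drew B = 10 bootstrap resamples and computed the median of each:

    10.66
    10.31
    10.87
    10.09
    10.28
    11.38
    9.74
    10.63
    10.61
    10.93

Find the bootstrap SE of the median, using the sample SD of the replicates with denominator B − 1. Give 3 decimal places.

Bootstrap SE is the standard deviation of the 10 replicate medians.
Mean of replicates: (10.66 + 10.31 + 10.87 + 10.09 + 10.28 + 11.38 + 9.74 + 10.63 + 10.61 + 10.93) / 10 = 105.5000 / 10 = 10.5500
Sum of squared deviations: (+0.1100)² + (−0.2400)² + (+0.3200)² + (−0.4600)² + (−0.2700)² + (+0.8300)² + (−0.8100)² + (+0.0800)² + (+0.0600)² + (+0.3800)² = 1.9560
Variance = 1.9560 / 9 = 0.2173
SE* = √0.2173

SE* = 0.466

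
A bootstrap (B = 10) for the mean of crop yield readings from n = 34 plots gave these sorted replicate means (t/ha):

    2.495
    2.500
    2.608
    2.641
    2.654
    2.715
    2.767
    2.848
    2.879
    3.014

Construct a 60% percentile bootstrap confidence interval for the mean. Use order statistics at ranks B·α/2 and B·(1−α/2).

α = 0.40; lower rank = 10 × 0.200 = 2; upper rank = 10 × 0.800 = 8.
The 2nd smallest replicate is 2.500; the 8th is 2.848.

(2.500, 2.848)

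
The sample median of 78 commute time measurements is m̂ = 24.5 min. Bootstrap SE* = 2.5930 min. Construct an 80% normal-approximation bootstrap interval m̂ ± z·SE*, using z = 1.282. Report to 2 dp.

(21.18, 27.82)

Margin = 1.282 × 2.5930 = 3.324
Interval: 24.5 ± 3.324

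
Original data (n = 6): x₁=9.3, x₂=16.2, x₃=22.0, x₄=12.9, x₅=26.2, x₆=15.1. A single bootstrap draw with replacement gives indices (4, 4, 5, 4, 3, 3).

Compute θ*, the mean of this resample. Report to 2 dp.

θ* = 18.15

Resample values: 12.9, 12.9, 26.2, 12.9, 22.0, 22.0.
Mean = (12.9 + 12.9 + 26.2 + 12.9 + 22.0 + 22.0) / 6 = 108.90 / 6 = 18.15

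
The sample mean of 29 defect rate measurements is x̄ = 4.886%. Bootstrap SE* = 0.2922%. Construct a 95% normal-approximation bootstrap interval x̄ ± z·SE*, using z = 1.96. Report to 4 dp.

Margin = 1.96 × 0.2922 = 0.57271
Interval: 4.886 ± 0.57271

(4.3133, 5.4587)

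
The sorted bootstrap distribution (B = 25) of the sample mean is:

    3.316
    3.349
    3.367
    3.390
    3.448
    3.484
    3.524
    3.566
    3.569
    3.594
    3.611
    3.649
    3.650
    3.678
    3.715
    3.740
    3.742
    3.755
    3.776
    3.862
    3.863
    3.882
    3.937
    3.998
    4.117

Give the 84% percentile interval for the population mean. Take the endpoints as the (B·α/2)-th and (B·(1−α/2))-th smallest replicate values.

α = 0.16; lower rank = 25 × 0.080 = 2; upper rank = 25 × 0.920 = 23.
The 2nd smallest replicate is 3.349; the 23rd is 3.937.

(3.349, 3.937)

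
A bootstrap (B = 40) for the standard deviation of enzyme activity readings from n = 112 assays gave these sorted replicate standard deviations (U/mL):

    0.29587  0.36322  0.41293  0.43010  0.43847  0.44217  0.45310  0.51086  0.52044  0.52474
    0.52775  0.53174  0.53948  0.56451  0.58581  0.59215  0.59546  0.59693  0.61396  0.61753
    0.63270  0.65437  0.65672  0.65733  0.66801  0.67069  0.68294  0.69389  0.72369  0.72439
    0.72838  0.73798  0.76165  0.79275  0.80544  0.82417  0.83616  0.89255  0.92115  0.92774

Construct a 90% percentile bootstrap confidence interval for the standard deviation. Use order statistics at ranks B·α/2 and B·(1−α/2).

α = 0.10; lower rank = 40 × 0.050 = 2; upper rank = 40 × 0.950 = 38.
The 2nd smallest replicate is 0.36322; the 38th is 0.89255.

(0.36322, 0.89255)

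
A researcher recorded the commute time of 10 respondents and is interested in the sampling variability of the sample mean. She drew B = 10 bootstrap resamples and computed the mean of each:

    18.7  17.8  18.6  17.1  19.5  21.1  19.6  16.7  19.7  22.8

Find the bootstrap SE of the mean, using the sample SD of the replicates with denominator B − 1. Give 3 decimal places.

SE* = 1.834

Bootstrap SE is the standard deviation of the 10 replicate means.
Mean of replicates: (18.7 + 17.8 + 18.6 + 17.1 + 19.5 + 21.1 + 19.6 + 16.7 + 19.7 + 22.8) / 10 = 191.6000 / 10 = 19.1600
Sum of squared deviations: (−0.4600)² + (−1.3600)² + (−0.5600)² + (−2.0600)² + (+0.3400)² + (+1.9400)² + (+0.4400)² + (−2.4600)² + (+0.5400)² + (+3.6400)² = 30.2840
Variance = 30.2840 / 9 = 3.3649
SE* = √3.3649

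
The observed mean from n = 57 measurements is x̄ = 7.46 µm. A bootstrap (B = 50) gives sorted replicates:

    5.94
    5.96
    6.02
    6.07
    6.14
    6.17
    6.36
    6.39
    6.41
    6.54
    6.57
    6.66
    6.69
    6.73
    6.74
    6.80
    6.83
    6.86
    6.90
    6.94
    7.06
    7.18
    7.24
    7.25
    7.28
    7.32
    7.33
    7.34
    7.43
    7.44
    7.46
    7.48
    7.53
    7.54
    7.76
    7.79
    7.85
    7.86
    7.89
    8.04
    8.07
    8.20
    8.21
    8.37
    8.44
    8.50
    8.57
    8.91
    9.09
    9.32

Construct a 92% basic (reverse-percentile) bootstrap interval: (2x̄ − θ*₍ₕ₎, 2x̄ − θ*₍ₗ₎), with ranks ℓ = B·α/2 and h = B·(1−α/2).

(6.01, 8.96)

Percentile endpoints at ranks 2 and 48: θ*₍2₎ = 5.96, θ*₍48₎ = 8.91.
Basic interval reflects these around x̄:
  lower = 2 × 7.46 − 8.91 = 6.01
  upper = 2 × 7.46 − 5.96 = 8.96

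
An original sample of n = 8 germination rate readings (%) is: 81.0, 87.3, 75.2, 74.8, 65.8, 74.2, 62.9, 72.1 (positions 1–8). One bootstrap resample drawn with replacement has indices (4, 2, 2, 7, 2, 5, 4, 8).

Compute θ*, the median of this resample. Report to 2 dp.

θ* = 74.80

Resample values: 74.8, 87.3, 87.3, 62.9, 87.3, 65.8, 74.8, 72.1.
Sorted: 62.9, 65.8, 72.1, 74.8, 74.8, 87.3, 87.3, 87.3
Median = average of the two middle values = 74.80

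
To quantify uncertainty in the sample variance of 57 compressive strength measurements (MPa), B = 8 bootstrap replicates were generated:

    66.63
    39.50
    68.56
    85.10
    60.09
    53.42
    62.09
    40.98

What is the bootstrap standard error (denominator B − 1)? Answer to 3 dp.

Bootstrap SE is the standard deviation of the 8 replicate variances.
Mean of replicates: (66.63 + 39.50 + 68.56 + 85.10 + 60.09 + 53.42 + 62.09 + 40.98) / 8 = 476.3700 / 8 = 59.5463
Sum of squared deviations: (+7.0837)² + (−20.0463)² + (+9.0138)² + (+25.5537)² + (+0.5438)² + (−6.1262)² + (+2.5438)² + (−18.5663)² = 1575.2764
Variance = 1575.2764 / 7 = 225.0395
SE* = √225.0395

SE* = 15.001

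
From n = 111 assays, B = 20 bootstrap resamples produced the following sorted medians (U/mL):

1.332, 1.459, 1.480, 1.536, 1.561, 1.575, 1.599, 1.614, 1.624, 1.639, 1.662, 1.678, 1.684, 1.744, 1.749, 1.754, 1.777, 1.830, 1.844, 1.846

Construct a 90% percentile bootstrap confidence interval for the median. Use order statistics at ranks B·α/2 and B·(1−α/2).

(1.332, 1.844)

α = 0.10; lower rank = 20 × 0.050 = 1; upper rank = 20 × 0.950 = 19.
The 1st smallest replicate is 1.332; the 19th is 1.844.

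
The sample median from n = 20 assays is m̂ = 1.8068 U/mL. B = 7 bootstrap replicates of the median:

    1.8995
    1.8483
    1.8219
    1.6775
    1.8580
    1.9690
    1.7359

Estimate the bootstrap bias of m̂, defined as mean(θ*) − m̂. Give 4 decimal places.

bias = +0.0232

mean(θ*) = (1.8995 + 1.8483 + 1.8219 + 1.6775 + 1.8580 + 1.9690 + 1.7359) / 7 = 1.83001
bias = 1.83001 − 1.8068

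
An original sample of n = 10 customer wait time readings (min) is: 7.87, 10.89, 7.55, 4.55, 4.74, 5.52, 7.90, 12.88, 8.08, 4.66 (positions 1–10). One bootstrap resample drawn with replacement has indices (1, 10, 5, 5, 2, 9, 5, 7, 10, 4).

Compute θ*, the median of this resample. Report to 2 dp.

Resample values: 7.87, 4.66, 4.74, 4.74, 10.89, 8.08, 4.74, 7.90, 4.66, 4.55.
Sorted: 4.55, 4.66, 4.66, 4.74, 4.74, 4.74, 7.87, 7.90, 8.08, 10.89
Median = average of the two middle values = 4.74

θ* = 4.74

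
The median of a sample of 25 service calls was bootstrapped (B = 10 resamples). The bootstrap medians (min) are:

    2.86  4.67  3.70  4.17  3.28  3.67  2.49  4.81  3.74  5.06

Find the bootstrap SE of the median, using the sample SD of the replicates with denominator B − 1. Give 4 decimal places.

SE* = 0.8421

Bootstrap SE is the standard deviation of the 10 replicate medians.
Mean of replicates: (2.86 + 4.67 + 3.70 + 4.17 + 3.28 + 3.67 + 2.49 + 4.81 + 3.74 + 5.06) / 10 = 38.45000 / 10 = 3.84500
Sum of squared deviations: (−0.98500)² + (+0.82500)² + (−0.14500)² + (+0.32500)² + (−0.56500)² + (−0.17500)² + (−1.35500)² + (+0.96500)² + (−0.10500)² + (+1.21500)² = 6.38185
Variance = 6.38185 / 9 = 0.70909
SE* = √0.70909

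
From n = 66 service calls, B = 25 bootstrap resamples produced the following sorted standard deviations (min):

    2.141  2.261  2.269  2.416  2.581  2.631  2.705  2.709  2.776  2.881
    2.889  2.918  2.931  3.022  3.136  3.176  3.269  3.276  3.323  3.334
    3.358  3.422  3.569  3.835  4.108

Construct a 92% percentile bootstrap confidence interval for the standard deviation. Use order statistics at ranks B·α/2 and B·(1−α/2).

(2.141, 3.835)

α = 0.08; lower rank = 25 × 0.040 = 1; upper rank = 25 × 0.960 = 24.
The 1st smallest replicate is 2.141; the 24th is 3.835.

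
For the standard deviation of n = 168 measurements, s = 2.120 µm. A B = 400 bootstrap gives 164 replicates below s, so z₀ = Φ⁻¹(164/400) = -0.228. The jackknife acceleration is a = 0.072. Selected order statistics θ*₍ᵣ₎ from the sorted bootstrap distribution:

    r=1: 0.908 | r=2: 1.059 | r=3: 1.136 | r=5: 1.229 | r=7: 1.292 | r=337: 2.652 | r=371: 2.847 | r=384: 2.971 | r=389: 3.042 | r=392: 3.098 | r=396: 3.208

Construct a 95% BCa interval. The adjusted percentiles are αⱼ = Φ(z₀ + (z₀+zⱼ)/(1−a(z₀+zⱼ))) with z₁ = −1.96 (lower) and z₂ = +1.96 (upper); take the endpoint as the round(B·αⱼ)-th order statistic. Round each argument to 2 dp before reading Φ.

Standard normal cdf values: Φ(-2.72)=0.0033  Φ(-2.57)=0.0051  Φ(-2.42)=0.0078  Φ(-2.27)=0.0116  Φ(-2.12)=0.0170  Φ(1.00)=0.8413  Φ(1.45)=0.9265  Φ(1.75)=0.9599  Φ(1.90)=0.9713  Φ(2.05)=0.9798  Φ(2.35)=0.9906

Lower: z₀ + z₁ = -0.228 + (-1.960) = -2.188; 1 − a(z₀+z₁) = 1 − (0.072)(-2.188) = 1.1575; argument = -0.228 + (-2.188)/1.1575 = -2.1182 → -2.12.
α₁ = Φ(-2.12) = 0.0170; rank = round(400 × 0.0170) = 7; θ*₍7₎ = 1.292.
Upper: z₀ + z₂ = 1.732; 1 − a(z₀+z₂) = 0.8753; argument = 1.7508 → 1.75; α₂ = 0.9599; rank = 384; θ*₍384₎ = 2.971.

(1.292, 2.971)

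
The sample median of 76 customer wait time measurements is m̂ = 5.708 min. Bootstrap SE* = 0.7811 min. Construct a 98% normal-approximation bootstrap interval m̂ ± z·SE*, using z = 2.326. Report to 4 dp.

Margin = 2.326 × 0.7811 = 1.81684
Interval: 5.708 ± 1.81684

(3.8912, 7.5248)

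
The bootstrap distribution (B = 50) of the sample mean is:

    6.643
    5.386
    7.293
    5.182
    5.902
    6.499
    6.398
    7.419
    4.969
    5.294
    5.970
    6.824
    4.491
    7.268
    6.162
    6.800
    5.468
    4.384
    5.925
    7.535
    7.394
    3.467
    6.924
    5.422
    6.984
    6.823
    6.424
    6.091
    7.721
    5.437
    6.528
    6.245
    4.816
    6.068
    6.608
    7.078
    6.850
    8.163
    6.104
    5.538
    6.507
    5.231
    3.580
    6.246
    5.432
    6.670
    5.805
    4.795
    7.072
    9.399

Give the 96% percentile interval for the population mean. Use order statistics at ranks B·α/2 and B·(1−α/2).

Sorted replicates: 3.467, 3.580, 4.384, 4.491, 4.795, 4.816, 4.969, 5.182, 5.231, 5.294, 5.386, 5.422, 5.432, 5.437, 5.468, 5.538, 5.805, 5.902, 5.925, 5.970, 6.068, 6.091, 6.104, 6.162, 6.245, 6.246, 6.398, 6.424, 6.499, 6.507, 6.528, 6.608, 6.643, 6.670, 6.800, 6.823, 6.824, 6.850, 6.924, 6.984, 7.072, 7.078, 7.268, 7.293, 7.394, 7.419, 7.535, 7.721, 8.163, 9.399
α = 0.04; lower rank = 50 × 0.020 = 1; upper rank = 50 × 0.980 = 49.
The 1st smallest replicate is 3.467; the 49th is 8.163.

(3.467, 8.163)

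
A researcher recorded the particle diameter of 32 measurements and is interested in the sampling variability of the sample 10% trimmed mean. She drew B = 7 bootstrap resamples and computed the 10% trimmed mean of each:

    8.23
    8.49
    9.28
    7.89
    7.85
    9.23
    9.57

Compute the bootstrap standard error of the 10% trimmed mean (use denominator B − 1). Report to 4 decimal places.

Bootstrap SE is the standard deviation of the 7 replicate 10% trimmed means.
Mean of replicates: (8.23 + 8.49 + 9.28 + 7.89 + 7.85 + 9.23 + 9.57) / 7 = 60.54000 / 7 = 8.64857
Sum of squared deviations: (−0.41857)² + (−0.15857)² + (+0.63143)² + (−0.75857)² + (−0.79857)² + (+0.58143)² + (+0.92143)² = 2.99929
Variance = 2.99929 / 6 = 0.49988
SE* = √0.49988

SE* = 0.7070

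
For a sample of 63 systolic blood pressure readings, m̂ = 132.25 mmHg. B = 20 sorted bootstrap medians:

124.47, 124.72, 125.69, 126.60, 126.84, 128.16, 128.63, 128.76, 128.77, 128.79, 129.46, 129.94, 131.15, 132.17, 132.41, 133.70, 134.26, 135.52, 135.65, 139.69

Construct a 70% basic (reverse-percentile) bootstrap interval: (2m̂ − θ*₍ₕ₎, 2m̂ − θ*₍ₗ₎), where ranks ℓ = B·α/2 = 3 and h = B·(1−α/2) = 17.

(130.24, 138.81)

Percentile endpoints at ranks 3 and 17: θ*₍3₎ = 125.69, θ*₍17₎ = 134.26.
Basic interval reflects these around m̂:
  lower = 2 × 132.25 − 134.26 = 130.24
  upper = 2 × 132.25 − 125.69 = 138.81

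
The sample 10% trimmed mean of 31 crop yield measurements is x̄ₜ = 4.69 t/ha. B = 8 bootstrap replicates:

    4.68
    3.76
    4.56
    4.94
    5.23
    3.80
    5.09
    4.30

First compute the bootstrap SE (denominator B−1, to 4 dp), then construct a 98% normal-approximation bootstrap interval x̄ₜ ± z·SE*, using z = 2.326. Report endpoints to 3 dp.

(3.394, 5.986)

Mean of replicates = 4.5450; sum of squared deviations = 2.1720; SE* = √(2.1720/7) = 0.5570
Margin = 2.326 × 0.5570 = 1.2956
Interval: 4.69 ± 1.2956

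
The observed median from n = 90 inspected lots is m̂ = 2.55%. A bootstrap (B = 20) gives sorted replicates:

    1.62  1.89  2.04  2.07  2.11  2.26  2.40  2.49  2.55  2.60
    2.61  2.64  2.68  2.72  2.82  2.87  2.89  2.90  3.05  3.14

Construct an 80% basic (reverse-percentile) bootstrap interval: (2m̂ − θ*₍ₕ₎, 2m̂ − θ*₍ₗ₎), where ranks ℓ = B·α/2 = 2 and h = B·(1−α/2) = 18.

(2.20, 3.21)

Percentile endpoints at ranks 2 and 18: θ*₍2₎ = 1.89, θ*₍18₎ = 2.90.
Basic interval reflects these around m̂:
  lower = 2 × 2.55 − 2.90 = 2.20
  upper = 2 × 2.55 − 1.89 = 3.21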